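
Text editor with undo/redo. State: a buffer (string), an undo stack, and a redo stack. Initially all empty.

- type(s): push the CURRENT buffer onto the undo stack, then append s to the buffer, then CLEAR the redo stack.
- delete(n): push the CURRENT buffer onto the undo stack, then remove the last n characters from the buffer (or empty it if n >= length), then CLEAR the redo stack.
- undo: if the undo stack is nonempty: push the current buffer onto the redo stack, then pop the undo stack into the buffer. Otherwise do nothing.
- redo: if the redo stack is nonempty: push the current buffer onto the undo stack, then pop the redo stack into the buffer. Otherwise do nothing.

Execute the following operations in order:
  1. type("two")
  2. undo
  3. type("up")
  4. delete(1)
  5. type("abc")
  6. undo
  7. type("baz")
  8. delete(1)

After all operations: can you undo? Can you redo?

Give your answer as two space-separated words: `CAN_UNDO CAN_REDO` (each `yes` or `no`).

Answer: yes no

Derivation:
After op 1 (type): buf='two' undo_depth=1 redo_depth=0
After op 2 (undo): buf='(empty)' undo_depth=0 redo_depth=1
After op 3 (type): buf='up' undo_depth=1 redo_depth=0
After op 4 (delete): buf='u' undo_depth=2 redo_depth=0
After op 5 (type): buf='uabc' undo_depth=3 redo_depth=0
After op 6 (undo): buf='u' undo_depth=2 redo_depth=1
After op 7 (type): buf='ubaz' undo_depth=3 redo_depth=0
After op 8 (delete): buf='uba' undo_depth=4 redo_depth=0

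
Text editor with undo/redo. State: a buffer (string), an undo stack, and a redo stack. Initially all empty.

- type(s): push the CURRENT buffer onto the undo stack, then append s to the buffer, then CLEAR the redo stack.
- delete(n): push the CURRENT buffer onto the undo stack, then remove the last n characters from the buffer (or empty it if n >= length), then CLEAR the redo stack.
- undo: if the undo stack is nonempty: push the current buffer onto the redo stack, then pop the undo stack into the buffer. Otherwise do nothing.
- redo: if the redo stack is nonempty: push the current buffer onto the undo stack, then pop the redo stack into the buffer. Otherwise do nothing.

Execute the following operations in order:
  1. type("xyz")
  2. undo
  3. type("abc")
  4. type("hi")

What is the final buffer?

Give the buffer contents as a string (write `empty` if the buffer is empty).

Answer: abchi

Derivation:
After op 1 (type): buf='xyz' undo_depth=1 redo_depth=0
After op 2 (undo): buf='(empty)' undo_depth=0 redo_depth=1
After op 3 (type): buf='abc' undo_depth=1 redo_depth=0
After op 4 (type): buf='abchi' undo_depth=2 redo_depth=0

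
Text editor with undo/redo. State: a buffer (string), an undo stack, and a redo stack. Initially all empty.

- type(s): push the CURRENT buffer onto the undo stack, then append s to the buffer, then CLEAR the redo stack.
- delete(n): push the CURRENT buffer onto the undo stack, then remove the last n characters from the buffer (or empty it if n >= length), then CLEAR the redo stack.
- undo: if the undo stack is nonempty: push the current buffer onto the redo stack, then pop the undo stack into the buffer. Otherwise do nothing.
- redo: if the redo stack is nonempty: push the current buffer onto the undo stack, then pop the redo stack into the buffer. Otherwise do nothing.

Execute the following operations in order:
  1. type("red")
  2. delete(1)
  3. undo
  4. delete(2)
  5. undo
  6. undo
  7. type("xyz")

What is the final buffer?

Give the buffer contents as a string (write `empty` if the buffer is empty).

Answer: xyz

Derivation:
After op 1 (type): buf='red' undo_depth=1 redo_depth=0
After op 2 (delete): buf='re' undo_depth=2 redo_depth=0
After op 3 (undo): buf='red' undo_depth=1 redo_depth=1
After op 4 (delete): buf='r' undo_depth=2 redo_depth=0
After op 5 (undo): buf='red' undo_depth=1 redo_depth=1
After op 6 (undo): buf='(empty)' undo_depth=0 redo_depth=2
After op 7 (type): buf='xyz' undo_depth=1 redo_depth=0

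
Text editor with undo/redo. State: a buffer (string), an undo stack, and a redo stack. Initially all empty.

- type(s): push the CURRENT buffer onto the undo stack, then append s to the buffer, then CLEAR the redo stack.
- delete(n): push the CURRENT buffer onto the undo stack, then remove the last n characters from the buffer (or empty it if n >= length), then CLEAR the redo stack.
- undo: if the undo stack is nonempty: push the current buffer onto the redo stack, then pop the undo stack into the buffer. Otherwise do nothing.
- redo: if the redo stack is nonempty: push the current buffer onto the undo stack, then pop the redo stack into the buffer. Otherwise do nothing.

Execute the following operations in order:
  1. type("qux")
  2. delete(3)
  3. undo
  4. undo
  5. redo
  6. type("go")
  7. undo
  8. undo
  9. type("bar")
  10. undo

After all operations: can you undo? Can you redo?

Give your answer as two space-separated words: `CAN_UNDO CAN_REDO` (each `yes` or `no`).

Answer: no yes

Derivation:
After op 1 (type): buf='qux' undo_depth=1 redo_depth=0
After op 2 (delete): buf='(empty)' undo_depth=2 redo_depth=0
After op 3 (undo): buf='qux' undo_depth=1 redo_depth=1
After op 4 (undo): buf='(empty)' undo_depth=0 redo_depth=2
After op 5 (redo): buf='qux' undo_depth=1 redo_depth=1
After op 6 (type): buf='quxgo' undo_depth=2 redo_depth=0
After op 7 (undo): buf='qux' undo_depth=1 redo_depth=1
After op 8 (undo): buf='(empty)' undo_depth=0 redo_depth=2
After op 9 (type): buf='bar' undo_depth=1 redo_depth=0
After op 10 (undo): buf='(empty)' undo_depth=0 redo_depth=1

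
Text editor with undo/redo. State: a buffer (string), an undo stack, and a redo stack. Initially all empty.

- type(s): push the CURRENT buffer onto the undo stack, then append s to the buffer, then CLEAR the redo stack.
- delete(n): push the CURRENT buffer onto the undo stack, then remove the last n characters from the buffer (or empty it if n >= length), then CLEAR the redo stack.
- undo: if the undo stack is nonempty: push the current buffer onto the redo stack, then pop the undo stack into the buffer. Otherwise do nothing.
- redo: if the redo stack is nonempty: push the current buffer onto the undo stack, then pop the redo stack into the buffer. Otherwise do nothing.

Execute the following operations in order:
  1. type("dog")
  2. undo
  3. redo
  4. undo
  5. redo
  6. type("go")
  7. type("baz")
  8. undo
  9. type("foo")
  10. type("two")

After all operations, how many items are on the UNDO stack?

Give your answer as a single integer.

Answer: 4

Derivation:
After op 1 (type): buf='dog' undo_depth=1 redo_depth=0
After op 2 (undo): buf='(empty)' undo_depth=0 redo_depth=1
After op 3 (redo): buf='dog' undo_depth=1 redo_depth=0
After op 4 (undo): buf='(empty)' undo_depth=0 redo_depth=1
After op 5 (redo): buf='dog' undo_depth=1 redo_depth=0
After op 6 (type): buf='doggo' undo_depth=2 redo_depth=0
After op 7 (type): buf='doggobaz' undo_depth=3 redo_depth=0
After op 8 (undo): buf='doggo' undo_depth=2 redo_depth=1
After op 9 (type): buf='doggofoo' undo_depth=3 redo_depth=0
After op 10 (type): buf='doggofootwo' undo_depth=4 redo_depth=0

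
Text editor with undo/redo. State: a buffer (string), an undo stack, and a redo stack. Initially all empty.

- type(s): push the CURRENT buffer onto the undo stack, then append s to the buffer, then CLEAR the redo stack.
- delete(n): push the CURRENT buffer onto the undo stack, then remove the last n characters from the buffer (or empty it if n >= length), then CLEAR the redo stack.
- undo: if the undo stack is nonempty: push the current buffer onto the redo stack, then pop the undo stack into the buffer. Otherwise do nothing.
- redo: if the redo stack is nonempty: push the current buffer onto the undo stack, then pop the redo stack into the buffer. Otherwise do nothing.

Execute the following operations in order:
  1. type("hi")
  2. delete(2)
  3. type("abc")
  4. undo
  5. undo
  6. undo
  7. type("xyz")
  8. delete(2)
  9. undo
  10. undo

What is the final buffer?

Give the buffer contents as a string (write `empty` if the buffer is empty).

After op 1 (type): buf='hi' undo_depth=1 redo_depth=0
After op 2 (delete): buf='(empty)' undo_depth=2 redo_depth=0
After op 3 (type): buf='abc' undo_depth=3 redo_depth=0
After op 4 (undo): buf='(empty)' undo_depth=2 redo_depth=1
After op 5 (undo): buf='hi' undo_depth=1 redo_depth=2
After op 6 (undo): buf='(empty)' undo_depth=0 redo_depth=3
After op 7 (type): buf='xyz' undo_depth=1 redo_depth=0
After op 8 (delete): buf='x' undo_depth=2 redo_depth=0
After op 9 (undo): buf='xyz' undo_depth=1 redo_depth=1
After op 10 (undo): buf='(empty)' undo_depth=0 redo_depth=2

Answer: empty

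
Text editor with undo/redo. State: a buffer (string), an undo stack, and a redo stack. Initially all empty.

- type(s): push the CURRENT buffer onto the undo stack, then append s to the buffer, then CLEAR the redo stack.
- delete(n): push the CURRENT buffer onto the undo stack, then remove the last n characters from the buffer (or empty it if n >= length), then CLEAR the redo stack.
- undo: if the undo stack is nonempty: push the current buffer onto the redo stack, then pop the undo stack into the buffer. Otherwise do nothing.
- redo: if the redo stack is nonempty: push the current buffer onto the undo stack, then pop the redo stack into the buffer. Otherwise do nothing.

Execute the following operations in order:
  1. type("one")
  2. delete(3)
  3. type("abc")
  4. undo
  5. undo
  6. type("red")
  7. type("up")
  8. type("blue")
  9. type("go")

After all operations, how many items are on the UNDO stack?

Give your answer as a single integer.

After op 1 (type): buf='one' undo_depth=1 redo_depth=0
After op 2 (delete): buf='(empty)' undo_depth=2 redo_depth=0
After op 3 (type): buf='abc' undo_depth=3 redo_depth=0
After op 4 (undo): buf='(empty)' undo_depth=2 redo_depth=1
After op 5 (undo): buf='one' undo_depth=1 redo_depth=2
After op 6 (type): buf='onered' undo_depth=2 redo_depth=0
After op 7 (type): buf='oneredup' undo_depth=3 redo_depth=0
After op 8 (type): buf='oneredupblue' undo_depth=4 redo_depth=0
After op 9 (type): buf='oneredupbluego' undo_depth=5 redo_depth=0

Answer: 5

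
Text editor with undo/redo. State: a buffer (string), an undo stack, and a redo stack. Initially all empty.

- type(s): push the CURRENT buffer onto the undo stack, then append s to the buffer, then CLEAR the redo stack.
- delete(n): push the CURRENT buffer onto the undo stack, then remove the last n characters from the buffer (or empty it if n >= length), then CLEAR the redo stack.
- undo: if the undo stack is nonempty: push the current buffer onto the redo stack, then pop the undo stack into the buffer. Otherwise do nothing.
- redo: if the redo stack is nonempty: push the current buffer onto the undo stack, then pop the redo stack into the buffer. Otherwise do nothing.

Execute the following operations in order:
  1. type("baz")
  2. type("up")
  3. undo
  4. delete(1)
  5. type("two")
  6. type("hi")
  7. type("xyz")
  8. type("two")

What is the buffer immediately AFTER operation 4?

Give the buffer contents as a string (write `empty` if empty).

After op 1 (type): buf='baz' undo_depth=1 redo_depth=0
After op 2 (type): buf='bazup' undo_depth=2 redo_depth=0
After op 3 (undo): buf='baz' undo_depth=1 redo_depth=1
After op 4 (delete): buf='ba' undo_depth=2 redo_depth=0

Answer: ba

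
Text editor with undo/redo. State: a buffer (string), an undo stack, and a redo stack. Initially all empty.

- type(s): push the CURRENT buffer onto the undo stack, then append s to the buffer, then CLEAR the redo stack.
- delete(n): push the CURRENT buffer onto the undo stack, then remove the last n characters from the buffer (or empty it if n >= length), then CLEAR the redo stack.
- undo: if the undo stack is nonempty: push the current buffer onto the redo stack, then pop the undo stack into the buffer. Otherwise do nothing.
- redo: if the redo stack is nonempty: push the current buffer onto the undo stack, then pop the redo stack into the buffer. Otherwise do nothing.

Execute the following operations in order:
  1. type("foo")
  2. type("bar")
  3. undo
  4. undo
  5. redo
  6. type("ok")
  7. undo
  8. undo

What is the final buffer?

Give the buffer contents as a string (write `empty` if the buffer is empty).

After op 1 (type): buf='foo' undo_depth=1 redo_depth=0
After op 2 (type): buf='foobar' undo_depth=2 redo_depth=0
After op 3 (undo): buf='foo' undo_depth=1 redo_depth=1
After op 4 (undo): buf='(empty)' undo_depth=0 redo_depth=2
After op 5 (redo): buf='foo' undo_depth=1 redo_depth=1
After op 6 (type): buf='foook' undo_depth=2 redo_depth=0
After op 7 (undo): buf='foo' undo_depth=1 redo_depth=1
After op 8 (undo): buf='(empty)' undo_depth=0 redo_depth=2

Answer: empty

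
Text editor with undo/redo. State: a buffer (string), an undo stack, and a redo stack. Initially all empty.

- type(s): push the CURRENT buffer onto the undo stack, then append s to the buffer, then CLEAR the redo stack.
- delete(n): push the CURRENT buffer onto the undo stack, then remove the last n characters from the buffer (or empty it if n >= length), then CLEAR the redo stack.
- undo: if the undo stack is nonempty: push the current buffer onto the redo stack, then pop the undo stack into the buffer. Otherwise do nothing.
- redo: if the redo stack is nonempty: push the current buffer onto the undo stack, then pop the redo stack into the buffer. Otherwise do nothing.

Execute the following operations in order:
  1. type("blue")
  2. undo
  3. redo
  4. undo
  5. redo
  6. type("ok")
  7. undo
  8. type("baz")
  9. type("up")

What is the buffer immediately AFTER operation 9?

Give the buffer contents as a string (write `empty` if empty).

After op 1 (type): buf='blue' undo_depth=1 redo_depth=0
After op 2 (undo): buf='(empty)' undo_depth=0 redo_depth=1
After op 3 (redo): buf='blue' undo_depth=1 redo_depth=0
After op 4 (undo): buf='(empty)' undo_depth=0 redo_depth=1
After op 5 (redo): buf='blue' undo_depth=1 redo_depth=0
After op 6 (type): buf='blueok' undo_depth=2 redo_depth=0
After op 7 (undo): buf='blue' undo_depth=1 redo_depth=1
After op 8 (type): buf='bluebaz' undo_depth=2 redo_depth=0
After op 9 (type): buf='bluebazup' undo_depth=3 redo_depth=0

Answer: bluebazup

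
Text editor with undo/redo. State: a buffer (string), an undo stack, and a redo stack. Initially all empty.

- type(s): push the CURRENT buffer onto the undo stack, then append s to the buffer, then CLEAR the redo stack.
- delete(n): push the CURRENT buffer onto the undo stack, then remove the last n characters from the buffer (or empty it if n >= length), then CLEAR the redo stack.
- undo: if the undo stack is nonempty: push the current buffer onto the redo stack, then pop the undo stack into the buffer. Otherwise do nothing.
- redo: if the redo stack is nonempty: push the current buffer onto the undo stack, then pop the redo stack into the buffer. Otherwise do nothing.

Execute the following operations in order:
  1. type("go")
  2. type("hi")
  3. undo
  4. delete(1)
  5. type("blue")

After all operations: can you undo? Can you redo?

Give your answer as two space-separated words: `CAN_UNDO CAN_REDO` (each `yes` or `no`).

Answer: yes no

Derivation:
After op 1 (type): buf='go' undo_depth=1 redo_depth=0
After op 2 (type): buf='gohi' undo_depth=2 redo_depth=0
After op 3 (undo): buf='go' undo_depth=1 redo_depth=1
After op 4 (delete): buf='g' undo_depth=2 redo_depth=0
After op 5 (type): buf='gblue' undo_depth=3 redo_depth=0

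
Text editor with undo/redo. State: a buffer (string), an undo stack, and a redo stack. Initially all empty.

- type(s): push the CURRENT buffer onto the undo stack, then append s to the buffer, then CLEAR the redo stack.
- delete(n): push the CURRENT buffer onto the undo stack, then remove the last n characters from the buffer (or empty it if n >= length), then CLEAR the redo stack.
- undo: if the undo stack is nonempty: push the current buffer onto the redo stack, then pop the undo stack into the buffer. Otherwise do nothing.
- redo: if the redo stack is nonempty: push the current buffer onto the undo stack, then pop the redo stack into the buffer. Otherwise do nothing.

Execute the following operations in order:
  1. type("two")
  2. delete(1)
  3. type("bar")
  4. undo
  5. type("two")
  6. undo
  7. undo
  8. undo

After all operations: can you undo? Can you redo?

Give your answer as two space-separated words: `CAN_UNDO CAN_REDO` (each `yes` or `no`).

Answer: no yes

Derivation:
After op 1 (type): buf='two' undo_depth=1 redo_depth=0
After op 2 (delete): buf='tw' undo_depth=2 redo_depth=0
After op 3 (type): buf='twbar' undo_depth=3 redo_depth=0
After op 4 (undo): buf='tw' undo_depth=2 redo_depth=1
After op 5 (type): buf='twtwo' undo_depth=3 redo_depth=0
After op 6 (undo): buf='tw' undo_depth=2 redo_depth=1
After op 7 (undo): buf='two' undo_depth=1 redo_depth=2
After op 8 (undo): buf='(empty)' undo_depth=0 redo_depth=3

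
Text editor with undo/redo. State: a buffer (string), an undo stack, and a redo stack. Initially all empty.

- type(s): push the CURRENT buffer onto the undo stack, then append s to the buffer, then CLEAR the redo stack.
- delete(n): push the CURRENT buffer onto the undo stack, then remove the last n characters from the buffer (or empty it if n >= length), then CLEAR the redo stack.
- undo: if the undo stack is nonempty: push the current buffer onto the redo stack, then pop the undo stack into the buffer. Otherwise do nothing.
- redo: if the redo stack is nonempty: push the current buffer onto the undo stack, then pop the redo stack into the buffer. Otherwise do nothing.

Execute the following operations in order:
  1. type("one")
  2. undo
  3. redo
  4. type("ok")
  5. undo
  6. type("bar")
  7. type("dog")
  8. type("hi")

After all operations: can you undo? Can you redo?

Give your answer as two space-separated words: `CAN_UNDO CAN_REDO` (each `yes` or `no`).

After op 1 (type): buf='one' undo_depth=1 redo_depth=0
After op 2 (undo): buf='(empty)' undo_depth=0 redo_depth=1
After op 3 (redo): buf='one' undo_depth=1 redo_depth=0
After op 4 (type): buf='oneok' undo_depth=2 redo_depth=0
After op 5 (undo): buf='one' undo_depth=1 redo_depth=1
After op 6 (type): buf='onebar' undo_depth=2 redo_depth=0
After op 7 (type): buf='onebardog' undo_depth=3 redo_depth=0
After op 8 (type): buf='onebardoghi' undo_depth=4 redo_depth=0

Answer: yes no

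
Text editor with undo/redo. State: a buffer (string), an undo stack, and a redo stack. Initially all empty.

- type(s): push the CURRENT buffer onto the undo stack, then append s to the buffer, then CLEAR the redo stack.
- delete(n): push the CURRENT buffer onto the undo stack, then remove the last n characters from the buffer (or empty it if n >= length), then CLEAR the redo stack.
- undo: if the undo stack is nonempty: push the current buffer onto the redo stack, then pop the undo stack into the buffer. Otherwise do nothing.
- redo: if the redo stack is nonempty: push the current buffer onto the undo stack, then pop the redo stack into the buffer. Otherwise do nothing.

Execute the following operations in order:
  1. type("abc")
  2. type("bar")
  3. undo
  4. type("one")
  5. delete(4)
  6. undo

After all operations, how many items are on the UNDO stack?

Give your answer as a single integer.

Answer: 2

Derivation:
After op 1 (type): buf='abc' undo_depth=1 redo_depth=0
After op 2 (type): buf='abcbar' undo_depth=2 redo_depth=0
After op 3 (undo): buf='abc' undo_depth=1 redo_depth=1
After op 4 (type): buf='abcone' undo_depth=2 redo_depth=0
After op 5 (delete): buf='ab' undo_depth=3 redo_depth=0
After op 6 (undo): buf='abcone' undo_depth=2 redo_depth=1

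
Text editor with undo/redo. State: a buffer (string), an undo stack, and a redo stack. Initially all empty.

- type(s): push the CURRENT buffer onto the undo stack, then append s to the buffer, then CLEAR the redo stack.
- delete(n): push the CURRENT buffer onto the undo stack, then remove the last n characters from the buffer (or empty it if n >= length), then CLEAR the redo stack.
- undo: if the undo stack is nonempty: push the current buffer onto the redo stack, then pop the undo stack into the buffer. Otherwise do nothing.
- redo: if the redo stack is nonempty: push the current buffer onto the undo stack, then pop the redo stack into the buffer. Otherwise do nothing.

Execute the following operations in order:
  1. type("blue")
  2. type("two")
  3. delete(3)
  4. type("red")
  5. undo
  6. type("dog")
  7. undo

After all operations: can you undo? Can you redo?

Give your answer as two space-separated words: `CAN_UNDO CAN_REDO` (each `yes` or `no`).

Answer: yes yes

Derivation:
After op 1 (type): buf='blue' undo_depth=1 redo_depth=0
After op 2 (type): buf='bluetwo' undo_depth=2 redo_depth=0
After op 3 (delete): buf='blue' undo_depth=3 redo_depth=0
After op 4 (type): buf='bluered' undo_depth=4 redo_depth=0
After op 5 (undo): buf='blue' undo_depth=3 redo_depth=1
After op 6 (type): buf='bluedog' undo_depth=4 redo_depth=0
After op 7 (undo): buf='blue' undo_depth=3 redo_depth=1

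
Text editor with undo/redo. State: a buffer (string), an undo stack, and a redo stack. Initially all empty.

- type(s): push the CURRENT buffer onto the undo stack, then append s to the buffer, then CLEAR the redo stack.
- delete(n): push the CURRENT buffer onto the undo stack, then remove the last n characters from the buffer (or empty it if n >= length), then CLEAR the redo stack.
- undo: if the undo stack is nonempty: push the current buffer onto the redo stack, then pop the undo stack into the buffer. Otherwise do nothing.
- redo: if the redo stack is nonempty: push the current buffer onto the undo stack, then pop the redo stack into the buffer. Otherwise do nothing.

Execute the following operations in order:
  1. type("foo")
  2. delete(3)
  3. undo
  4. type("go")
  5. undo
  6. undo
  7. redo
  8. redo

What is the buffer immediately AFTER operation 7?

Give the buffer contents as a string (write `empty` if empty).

Answer: foo

Derivation:
After op 1 (type): buf='foo' undo_depth=1 redo_depth=0
After op 2 (delete): buf='(empty)' undo_depth=2 redo_depth=0
After op 3 (undo): buf='foo' undo_depth=1 redo_depth=1
After op 4 (type): buf='foogo' undo_depth=2 redo_depth=0
After op 5 (undo): buf='foo' undo_depth=1 redo_depth=1
After op 6 (undo): buf='(empty)' undo_depth=0 redo_depth=2
After op 7 (redo): buf='foo' undo_depth=1 redo_depth=1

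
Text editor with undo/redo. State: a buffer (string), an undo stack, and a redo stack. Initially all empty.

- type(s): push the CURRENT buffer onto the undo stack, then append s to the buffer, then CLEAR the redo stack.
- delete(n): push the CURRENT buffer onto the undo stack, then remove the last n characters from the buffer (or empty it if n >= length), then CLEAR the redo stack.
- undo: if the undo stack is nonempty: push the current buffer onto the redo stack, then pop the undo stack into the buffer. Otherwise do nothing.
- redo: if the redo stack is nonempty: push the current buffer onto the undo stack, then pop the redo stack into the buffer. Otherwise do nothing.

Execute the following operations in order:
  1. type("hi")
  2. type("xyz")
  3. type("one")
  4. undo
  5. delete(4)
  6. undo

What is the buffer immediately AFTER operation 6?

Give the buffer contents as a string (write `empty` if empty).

After op 1 (type): buf='hi' undo_depth=1 redo_depth=0
After op 2 (type): buf='hixyz' undo_depth=2 redo_depth=0
After op 3 (type): buf='hixyzone' undo_depth=3 redo_depth=0
After op 4 (undo): buf='hixyz' undo_depth=2 redo_depth=1
After op 5 (delete): buf='h' undo_depth=3 redo_depth=0
After op 6 (undo): buf='hixyz' undo_depth=2 redo_depth=1

Answer: hixyz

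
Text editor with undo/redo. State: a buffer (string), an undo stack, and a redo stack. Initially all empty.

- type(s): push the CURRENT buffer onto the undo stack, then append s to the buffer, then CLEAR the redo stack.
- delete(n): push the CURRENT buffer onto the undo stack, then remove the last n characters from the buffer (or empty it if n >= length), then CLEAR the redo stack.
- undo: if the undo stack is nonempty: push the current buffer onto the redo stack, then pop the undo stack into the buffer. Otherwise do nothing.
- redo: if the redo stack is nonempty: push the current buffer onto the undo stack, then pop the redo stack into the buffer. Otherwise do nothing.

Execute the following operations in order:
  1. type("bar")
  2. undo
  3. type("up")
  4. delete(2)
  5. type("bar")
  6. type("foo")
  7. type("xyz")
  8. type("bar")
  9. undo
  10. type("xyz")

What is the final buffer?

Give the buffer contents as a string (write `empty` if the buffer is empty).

Answer: barfooxyzxyz

Derivation:
After op 1 (type): buf='bar' undo_depth=1 redo_depth=0
After op 2 (undo): buf='(empty)' undo_depth=0 redo_depth=1
After op 3 (type): buf='up' undo_depth=1 redo_depth=0
After op 4 (delete): buf='(empty)' undo_depth=2 redo_depth=0
After op 5 (type): buf='bar' undo_depth=3 redo_depth=0
After op 6 (type): buf='barfoo' undo_depth=4 redo_depth=0
After op 7 (type): buf='barfooxyz' undo_depth=5 redo_depth=0
After op 8 (type): buf='barfooxyzbar' undo_depth=6 redo_depth=0
After op 9 (undo): buf='barfooxyz' undo_depth=5 redo_depth=1
After op 10 (type): buf='barfooxyzxyz' undo_depth=6 redo_depth=0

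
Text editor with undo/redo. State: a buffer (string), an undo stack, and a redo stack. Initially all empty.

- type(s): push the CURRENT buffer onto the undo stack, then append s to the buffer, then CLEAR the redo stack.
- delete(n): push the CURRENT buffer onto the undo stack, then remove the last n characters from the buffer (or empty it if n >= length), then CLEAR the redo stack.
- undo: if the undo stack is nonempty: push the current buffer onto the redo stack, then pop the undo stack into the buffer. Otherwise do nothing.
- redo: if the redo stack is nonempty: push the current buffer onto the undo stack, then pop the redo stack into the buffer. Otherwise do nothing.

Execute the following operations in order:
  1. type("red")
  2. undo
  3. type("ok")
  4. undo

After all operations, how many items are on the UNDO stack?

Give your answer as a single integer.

Answer: 0

Derivation:
After op 1 (type): buf='red' undo_depth=1 redo_depth=0
After op 2 (undo): buf='(empty)' undo_depth=0 redo_depth=1
After op 3 (type): buf='ok' undo_depth=1 redo_depth=0
After op 4 (undo): buf='(empty)' undo_depth=0 redo_depth=1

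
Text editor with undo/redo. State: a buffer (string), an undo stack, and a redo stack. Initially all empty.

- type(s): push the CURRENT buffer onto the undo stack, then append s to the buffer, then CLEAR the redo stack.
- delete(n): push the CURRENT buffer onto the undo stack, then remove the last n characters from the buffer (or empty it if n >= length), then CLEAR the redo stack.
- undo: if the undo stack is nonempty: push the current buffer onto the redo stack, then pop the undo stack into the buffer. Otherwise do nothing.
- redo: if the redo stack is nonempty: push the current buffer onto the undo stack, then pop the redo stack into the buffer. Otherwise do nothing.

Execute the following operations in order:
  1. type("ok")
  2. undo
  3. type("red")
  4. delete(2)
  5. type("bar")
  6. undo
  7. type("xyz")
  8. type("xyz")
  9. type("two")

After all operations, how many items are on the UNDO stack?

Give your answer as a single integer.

After op 1 (type): buf='ok' undo_depth=1 redo_depth=0
After op 2 (undo): buf='(empty)' undo_depth=0 redo_depth=1
After op 3 (type): buf='red' undo_depth=1 redo_depth=0
After op 4 (delete): buf='r' undo_depth=2 redo_depth=0
After op 5 (type): buf='rbar' undo_depth=3 redo_depth=0
After op 6 (undo): buf='r' undo_depth=2 redo_depth=1
After op 7 (type): buf='rxyz' undo_depth=3 redo_depth=0
After op 8 (type): buf='rxyzxyz' undo_depth=4 redo_depth=0
After op 9 (type): buf='rxyzxyztwo' undo_depth=5 redo_depth=0

Answer: 5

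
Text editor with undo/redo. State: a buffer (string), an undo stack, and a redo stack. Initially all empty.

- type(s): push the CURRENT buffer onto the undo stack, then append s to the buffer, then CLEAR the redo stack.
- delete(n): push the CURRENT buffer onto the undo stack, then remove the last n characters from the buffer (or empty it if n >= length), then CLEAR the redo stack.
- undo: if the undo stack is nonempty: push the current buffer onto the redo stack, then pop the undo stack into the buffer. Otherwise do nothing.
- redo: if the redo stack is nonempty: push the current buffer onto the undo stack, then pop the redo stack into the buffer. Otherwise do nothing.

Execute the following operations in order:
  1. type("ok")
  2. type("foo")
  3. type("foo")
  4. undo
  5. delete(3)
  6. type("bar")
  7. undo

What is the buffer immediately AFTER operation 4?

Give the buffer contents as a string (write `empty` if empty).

After op 1 (type): buf='ok' undo_depth=1 redo_depth=0
After op 2 (type): buf='okfoo' undo_depth=2 redo_depth=0
After op 3 (type): buf='okfoofoo' undo_depth=3 redo_depth=0
After op 4 (undo): buf='okfoo' undo_depth=2 redo_depth=1

Answer: okfoo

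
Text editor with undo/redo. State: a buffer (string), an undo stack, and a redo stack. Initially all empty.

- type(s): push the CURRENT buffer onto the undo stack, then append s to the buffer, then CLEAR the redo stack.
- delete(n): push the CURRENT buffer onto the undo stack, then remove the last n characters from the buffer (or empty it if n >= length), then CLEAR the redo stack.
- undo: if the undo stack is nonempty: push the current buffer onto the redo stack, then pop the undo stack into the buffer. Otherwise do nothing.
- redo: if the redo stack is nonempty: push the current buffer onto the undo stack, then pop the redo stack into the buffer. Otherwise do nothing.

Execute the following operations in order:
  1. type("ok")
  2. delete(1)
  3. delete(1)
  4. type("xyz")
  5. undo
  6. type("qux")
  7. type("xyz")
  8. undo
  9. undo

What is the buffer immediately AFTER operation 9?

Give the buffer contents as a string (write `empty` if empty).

Answer: empty

Derivation:
After op 1 (type): buf='ok' undo_depth=1 redo_depth=0
After op 2 (delete): buf='o' undo_depth=2 redo_depth=0
After op 3 (delete): buf='(empty)' undo_depth=3 redo_depth=0
After op 4 (type): buf='xyz' undo_depth=4 redo_depth=0
After op 5 (undo): buf='(empty)' undo_depth=3 redo_depth=1
After op 6 (type): buf='qux' undo_depth=4 redo_depth=0
After op 7 (type): buf='quxxyz' undo_depth=5 redo_depth=0
After op 8 (undo): buf='qux' undo_depth=4 redo_depth=1
After op 9 (undo): buf='(empty)' undo_depth=3 redo_depth=2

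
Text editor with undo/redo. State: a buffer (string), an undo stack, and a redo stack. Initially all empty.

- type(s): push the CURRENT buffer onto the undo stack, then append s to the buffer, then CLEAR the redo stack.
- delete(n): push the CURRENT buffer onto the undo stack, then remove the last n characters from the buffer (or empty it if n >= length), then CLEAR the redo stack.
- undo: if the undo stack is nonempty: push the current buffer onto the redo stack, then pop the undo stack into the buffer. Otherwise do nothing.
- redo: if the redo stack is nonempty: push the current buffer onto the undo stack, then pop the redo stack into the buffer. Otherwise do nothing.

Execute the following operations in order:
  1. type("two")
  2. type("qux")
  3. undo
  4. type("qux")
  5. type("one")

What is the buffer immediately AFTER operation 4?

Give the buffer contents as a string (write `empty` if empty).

After op 1 (type): buf='two' undo_depth=1 redo_depth=0
After op 2 (type): buf='twoqux' undo_depth=2 redo_depth=0
After op 3 (undo): buf='two' undo_depth=1 redo_depth=1
After op 4 (type): buf='twoqux' undo_depth=2 redo_depth=0

Answer: twoqux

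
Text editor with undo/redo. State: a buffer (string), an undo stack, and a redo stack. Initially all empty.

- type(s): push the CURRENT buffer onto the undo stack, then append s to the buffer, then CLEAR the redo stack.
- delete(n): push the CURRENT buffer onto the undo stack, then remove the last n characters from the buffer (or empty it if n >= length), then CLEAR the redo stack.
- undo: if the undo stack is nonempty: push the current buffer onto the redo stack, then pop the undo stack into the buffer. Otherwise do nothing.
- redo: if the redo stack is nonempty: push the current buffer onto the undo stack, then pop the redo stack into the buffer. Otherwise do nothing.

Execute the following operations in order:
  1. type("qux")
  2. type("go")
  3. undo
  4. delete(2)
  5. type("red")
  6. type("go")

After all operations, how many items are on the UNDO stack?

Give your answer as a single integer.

Answer: 4

Derivation:
After op 1 (type): buf='qux' undo_depth=1 redo_depth=0
After op 2 (type): buf='quxgo' undo_depth=2 redo_depth=0
After op 3 (undo): buf='qux' undo_depth=1 redo_depth=1
After op 4 (delete): buf='q' undo_depth=2 redo_depth=0
After op 5 (type): buf='qred' undo_depth=3 redo_depth=0
After op 6 (type): buf='qredgo' undo_depth=4 redo_depth=0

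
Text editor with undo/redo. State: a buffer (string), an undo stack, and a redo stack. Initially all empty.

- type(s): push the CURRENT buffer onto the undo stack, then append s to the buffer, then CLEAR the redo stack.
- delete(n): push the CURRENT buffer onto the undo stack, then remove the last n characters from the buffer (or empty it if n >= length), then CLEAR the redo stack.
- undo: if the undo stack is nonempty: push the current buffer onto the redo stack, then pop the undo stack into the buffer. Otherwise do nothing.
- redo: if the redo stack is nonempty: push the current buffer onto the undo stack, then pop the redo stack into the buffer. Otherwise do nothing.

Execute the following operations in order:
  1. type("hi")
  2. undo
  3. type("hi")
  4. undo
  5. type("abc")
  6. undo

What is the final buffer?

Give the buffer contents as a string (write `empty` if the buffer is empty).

Answer: empty

Derivation:
After op 1 (type): buf='hi' undo_depth=1 redo_depth=0
After op 2 (undo): buf='(empty)' undo_depth=0 redo_depth=1
After op 3 (type): buf='hi' undo_depth=1 redo_depth=0
After op 4 (undo): buf='(empty)' undo_depth=0 redo_depth=1
After op 5 (type): buf='abc' undo_depth=1 redo_depth=0
After op 6 (undo): buf='(empty)' undo_depth=0 redo_depth=1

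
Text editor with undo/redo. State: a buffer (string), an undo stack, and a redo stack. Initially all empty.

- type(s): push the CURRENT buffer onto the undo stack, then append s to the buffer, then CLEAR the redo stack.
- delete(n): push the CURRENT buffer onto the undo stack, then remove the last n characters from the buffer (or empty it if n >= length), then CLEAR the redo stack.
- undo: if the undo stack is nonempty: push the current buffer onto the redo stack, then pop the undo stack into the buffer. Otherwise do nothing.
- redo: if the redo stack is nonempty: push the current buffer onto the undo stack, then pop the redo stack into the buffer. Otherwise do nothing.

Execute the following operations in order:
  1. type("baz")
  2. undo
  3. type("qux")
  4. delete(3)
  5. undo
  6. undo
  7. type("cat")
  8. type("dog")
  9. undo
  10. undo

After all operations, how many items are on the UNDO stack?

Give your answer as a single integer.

Answer: 0

Derivation:
After op 1 (type): buf='baz' undo_depth=1 redo_depth=0
After op 2 (undo): buf='(empty)' undo_depth=0 redo_depth=1
After op 3 (type): buf='qux' undo_depth=1 redo_depth=0
After op 4 (delete): buf='(empty)' undo_depth=2 redo_depth=0
After op 5 (undo): buf='qux' undo_depth=1 redo_depth=1
After op 6 (undo): buf='(empty)' undo_depth=0 redo_depth=2
After op 7 (type): buf='cat' undo_depth=1 redo_depth=0
After op 8 (type): buf='catdog' undo_depth=2 redo_depth=0
After op 9 (undo): buf='cat' undo_depth=1 redo_depth=1
After op 10 (undo): buf='(empty)' undo_depth=0 redo_depth=2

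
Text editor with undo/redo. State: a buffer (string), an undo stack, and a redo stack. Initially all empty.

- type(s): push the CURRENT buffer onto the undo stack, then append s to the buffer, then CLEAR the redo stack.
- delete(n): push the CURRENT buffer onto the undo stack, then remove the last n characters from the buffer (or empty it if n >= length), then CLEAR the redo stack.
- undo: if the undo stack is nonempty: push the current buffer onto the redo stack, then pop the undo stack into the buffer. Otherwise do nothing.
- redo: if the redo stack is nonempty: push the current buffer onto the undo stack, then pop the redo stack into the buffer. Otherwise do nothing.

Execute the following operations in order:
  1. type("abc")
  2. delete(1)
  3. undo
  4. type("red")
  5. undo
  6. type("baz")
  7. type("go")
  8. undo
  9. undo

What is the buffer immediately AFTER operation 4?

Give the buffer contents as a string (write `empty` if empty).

After op 1 (type): buf='abc' undo_depth=1 redo_depth=0
After op 2 (delete): buf='ab' undo_depth=2 redo_depth=0
After op 3 (undo): buf='abc' undo_depth=1 redo_depth=1
After op 4 (type): buf='abcred' undo_depth=2 redo_depth=0

Answer: abcred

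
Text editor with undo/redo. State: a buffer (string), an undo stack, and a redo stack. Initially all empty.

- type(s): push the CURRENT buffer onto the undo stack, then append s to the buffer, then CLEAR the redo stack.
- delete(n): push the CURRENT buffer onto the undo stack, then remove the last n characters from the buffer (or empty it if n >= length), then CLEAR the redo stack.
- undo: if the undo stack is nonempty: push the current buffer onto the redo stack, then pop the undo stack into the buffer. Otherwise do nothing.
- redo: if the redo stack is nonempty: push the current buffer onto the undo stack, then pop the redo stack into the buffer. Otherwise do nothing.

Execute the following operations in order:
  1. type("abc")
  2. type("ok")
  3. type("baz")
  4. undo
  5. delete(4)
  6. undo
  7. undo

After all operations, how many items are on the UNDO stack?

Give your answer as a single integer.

Answer: 1

Derivation:
After op 1 (type): buf='abc' undo_depth=1 redo_depth=0
After op 2 (type): buf='abcok' undo_depth=2 redo_depth=0
After op 3 (type): buf='abcokbaz' undo_depth=3 redo_depth=0
After op 4 (undo): buf='abcok' undo_depth=2 redo_depth=1
After op 5 (delete): buf='a' undo_depth=3 redo_depth=0
After op 6 (undo): buf='abcok' undo_depth=2 redo_depth=1
After op 7 (undo): buf='abc' undo_depth=1 redo_depth=2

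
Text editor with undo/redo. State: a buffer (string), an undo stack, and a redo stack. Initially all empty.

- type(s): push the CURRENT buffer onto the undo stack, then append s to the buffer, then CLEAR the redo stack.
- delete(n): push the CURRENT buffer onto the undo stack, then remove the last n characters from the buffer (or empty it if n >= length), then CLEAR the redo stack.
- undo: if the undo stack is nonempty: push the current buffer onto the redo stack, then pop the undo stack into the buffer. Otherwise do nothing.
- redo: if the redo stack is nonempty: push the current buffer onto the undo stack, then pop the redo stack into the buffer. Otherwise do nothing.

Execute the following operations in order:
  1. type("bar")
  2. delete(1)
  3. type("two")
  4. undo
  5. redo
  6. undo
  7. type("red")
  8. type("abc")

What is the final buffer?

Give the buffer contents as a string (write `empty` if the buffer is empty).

Answer: baredabc

Derivation:
After op 1 (type): buf='bar' undo_depth=1 redo_depth=0
After op 2 (delete): buf='ba' undo_depth=2 redo_depth=0
After op 3 (type): buf='batwo' undo_depth=3 redo_depth=0
After op 4 (undo): buf='ba' undo_depth=2 redo_depth=1
After op 5 (redo): buf='batwo' undo_depth=3 redo_depth=0
After op 6 (undo): buf='ba' undo_depth=2 redo_depth=1
After op 7 (type): buf='bared' undo_depth=3 redo_depth=0
After op 8 (type): buf='baredabc' undo_depth=4 redo_depth=0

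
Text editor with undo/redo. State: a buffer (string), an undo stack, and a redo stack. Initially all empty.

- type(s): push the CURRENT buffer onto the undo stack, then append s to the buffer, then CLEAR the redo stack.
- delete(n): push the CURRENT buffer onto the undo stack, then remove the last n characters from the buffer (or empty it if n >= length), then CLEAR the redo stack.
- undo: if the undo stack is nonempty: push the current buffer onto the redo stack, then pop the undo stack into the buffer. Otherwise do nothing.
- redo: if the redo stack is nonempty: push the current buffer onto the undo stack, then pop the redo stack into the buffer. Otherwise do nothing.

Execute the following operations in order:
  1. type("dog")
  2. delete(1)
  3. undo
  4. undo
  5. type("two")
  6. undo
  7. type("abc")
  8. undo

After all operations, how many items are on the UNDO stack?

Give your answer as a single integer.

After op 1 (type): buf='dog' undo_depth=1 redo_depth=0
After op 2 (delete): buf='do' undo_depth=2 redo_depth=0
After op 3 (undo): buf='dog' undo_depth=1 redo_depth=1
After op 4 (undo): buf='(empty)' undo_depth=0 redo_depth=2
After op 5 (type): buf='two' undo_depth=1 redo_depth=0
After op 6 (undo): buf='(empty)' undo_depth=0 redo_depth=1
After op 7 (type): buf='abc' undo_depth=1 redo_depth=0
After op 8 (undo): buf='(empty)' undo_depth=0 redo_depth=1

Answer: 0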